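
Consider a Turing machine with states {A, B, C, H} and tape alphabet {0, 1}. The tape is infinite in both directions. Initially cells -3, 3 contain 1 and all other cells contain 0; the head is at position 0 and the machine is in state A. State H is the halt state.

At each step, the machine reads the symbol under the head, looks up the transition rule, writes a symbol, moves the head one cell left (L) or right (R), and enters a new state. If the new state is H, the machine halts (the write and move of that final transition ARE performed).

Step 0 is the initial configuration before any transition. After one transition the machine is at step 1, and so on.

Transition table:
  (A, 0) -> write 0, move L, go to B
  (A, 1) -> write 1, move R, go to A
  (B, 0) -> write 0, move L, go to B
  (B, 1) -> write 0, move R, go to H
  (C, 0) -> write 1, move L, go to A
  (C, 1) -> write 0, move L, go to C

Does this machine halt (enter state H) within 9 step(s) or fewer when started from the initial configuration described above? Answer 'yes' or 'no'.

Step 1: in state A at pos 0, read 0 -> (A,0)->write 0,move L,goto B. Now: state=B, head=-1, tape[-4..4]=010000010 (head:    ^)
Step 2: in state B at pos -1, read 0 -> (B,0)->write 0,move L,goto B. Now: state=B, head=-2, tape[-4..4]=010000010 (head:   ^)
Step 3: in state B at pos -2, read 0 -> (B,0)->write 0,move L,goto B. Now: state=B, head=-3, tape[-4..4]=010000010 (head:  ^)
Step 4: in state B at pos -3, read 1 -> (B,1)->write 0,move R,goto H. Now: state=H, head=-2, tape[-4..4]=000000010 (head:   ^)
State H reached at step 4; 4 <= 9 -> yes

Answer: yes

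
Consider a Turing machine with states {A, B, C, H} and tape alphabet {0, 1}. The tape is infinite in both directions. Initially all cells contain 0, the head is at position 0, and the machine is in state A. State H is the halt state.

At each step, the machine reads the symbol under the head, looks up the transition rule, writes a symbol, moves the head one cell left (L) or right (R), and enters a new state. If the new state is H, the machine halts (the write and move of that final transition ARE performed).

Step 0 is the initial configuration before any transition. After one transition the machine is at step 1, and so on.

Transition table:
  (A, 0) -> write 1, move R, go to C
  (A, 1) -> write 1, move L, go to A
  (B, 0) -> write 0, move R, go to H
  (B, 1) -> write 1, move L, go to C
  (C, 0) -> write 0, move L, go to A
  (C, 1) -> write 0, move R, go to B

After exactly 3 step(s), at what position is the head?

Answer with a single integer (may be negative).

Answer: -1

Derivation:
Step 1: in state A at pos 0, read 0 -> (A,0)->write 1,move R,goto C. Now: state=C, head=1, tape[-1..2]=0100 (head:   ^)
Step 2: in state C at pos 1, read 0 -> (C,0)->write 0,move L,goto A. Now: state=A, head=0, tape[-1..2]=0100 (head:  ^)
Step 3: in state A at pos 0, read 1 -> (A,1)->write 1,move L,goto A. Now: state=A, head=-1, tape[-2..2]=00100 (head:  ^)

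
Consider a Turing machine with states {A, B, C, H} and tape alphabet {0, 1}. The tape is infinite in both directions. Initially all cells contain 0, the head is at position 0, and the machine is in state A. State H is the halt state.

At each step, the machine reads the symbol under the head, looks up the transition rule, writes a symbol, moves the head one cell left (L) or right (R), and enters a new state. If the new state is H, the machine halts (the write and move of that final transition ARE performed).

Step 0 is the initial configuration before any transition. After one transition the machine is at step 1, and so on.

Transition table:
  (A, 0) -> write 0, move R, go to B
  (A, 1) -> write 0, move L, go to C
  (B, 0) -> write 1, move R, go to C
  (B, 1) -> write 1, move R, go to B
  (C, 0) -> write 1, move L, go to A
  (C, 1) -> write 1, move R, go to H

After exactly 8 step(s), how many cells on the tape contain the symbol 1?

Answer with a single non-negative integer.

Answer: 3

Derivation:
Step 1: in state A at pos 0, read 0 -> (A,0)->write 0,move R,goto B. Now: state=B, head=1, tape[-1..2]=0000 (head:   ^)
Step 2: in state B at pos 1, read 0 -> (B,0)->write 1,move R,goto C. Now: state=C, head=2, tape[-1..3]=00100 (head:    ^)
Step 3: in state C at pos 2, read 0 -> (C,0)->write 1,move L,goto A. Now: state=A, head=1, tape[-1..3]=00110 (head:   ^)
Step 4: in state A at pos 1, read 1 -> (A,1)->write 0,move L,goto C. Now: state=C, head=0, tape[-1..3]=00010 (head:  ^)
Step 5: in state C at pos 0, read 0 -> (C,0)->write 1,move L,goto A. Now: state=A, head=-1, tape[-2..3]=001010 (head:  ^)
Step 6: in state A at pos -1, read 0 -> (A,0)->write 0,move R,goto B. Now: state=B, head=0, tape[-2..3]=001010 (head:   ^)
Step 7: in state B at pos 0, read 1 -> (B,1)->write 1,move R,goto B. Now: state=B, head=1, tape[-2..3]=001010 (head:    ^)
Step 8: in state B at pos 1, read 0 -> (B,0)->write 1,move R,goto C. Now: state=C, head=2, tape[-2..3]=001110 (head:     ^)
Cells containing 1 after step 8: {0, 1, 2} -> 3 cell(s)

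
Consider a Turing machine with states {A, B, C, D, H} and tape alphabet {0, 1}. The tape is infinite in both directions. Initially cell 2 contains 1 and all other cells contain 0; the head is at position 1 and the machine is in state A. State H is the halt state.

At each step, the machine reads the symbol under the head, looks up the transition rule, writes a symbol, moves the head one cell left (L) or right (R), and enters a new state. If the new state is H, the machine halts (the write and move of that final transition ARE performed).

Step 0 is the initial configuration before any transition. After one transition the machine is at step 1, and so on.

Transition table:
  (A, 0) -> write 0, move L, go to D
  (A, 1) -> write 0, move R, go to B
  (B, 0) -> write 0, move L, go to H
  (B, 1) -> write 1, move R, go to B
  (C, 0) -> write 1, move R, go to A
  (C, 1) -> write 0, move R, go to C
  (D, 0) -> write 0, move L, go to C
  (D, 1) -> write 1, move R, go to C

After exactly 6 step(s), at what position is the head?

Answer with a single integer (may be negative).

Step 1: in state A at pos 1, read 0 -> (A,0)->write 0,move L,goto D. Now: state=D, head=0, tape[-1..3]=00010 (head:  ^)
Step 2: in state D at pos 0, read 0 -> (D,0)->write 0,move L,goto C. Now: state=C, head=-1, tape[-2..3]=000010 (head:  ^)
Step 3: in state C at pos -1, read 0 -> (C,0)->write 1,move R,goto A. Now: state=A, head=0, tape[-2..3]=010010 (head:   ^)
Step 4: in state A at pos 0, read 0 -> (A,0)->write 0,move L,goto D. Now: state=D, head=-1, tape[-2..3]=010010 (head:  ^)
Step 5: in state D at pos -1, read 1 -> (D,1)->write 1,move R,goto C. Now: state=C, head=0, tape[-2..3]=010010 (head:   ^)
Step 6: in state C at pos 0, read 0 -> (C,0)->write 1,move R,goto A. Now: state=A, head=1, tape[-2..3]=011010 (head:    ^)

Answer: 1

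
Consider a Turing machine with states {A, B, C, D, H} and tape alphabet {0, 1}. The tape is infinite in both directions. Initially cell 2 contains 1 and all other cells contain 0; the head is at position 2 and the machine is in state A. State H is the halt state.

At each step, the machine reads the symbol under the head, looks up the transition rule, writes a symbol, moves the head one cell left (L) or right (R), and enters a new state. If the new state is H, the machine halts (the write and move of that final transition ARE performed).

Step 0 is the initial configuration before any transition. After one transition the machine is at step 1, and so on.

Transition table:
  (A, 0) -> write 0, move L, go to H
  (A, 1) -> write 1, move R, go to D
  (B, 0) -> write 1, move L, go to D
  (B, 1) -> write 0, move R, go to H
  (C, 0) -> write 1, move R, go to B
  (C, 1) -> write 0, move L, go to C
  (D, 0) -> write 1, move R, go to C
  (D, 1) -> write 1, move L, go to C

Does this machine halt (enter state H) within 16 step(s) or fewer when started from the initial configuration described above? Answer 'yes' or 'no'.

Answer: yes

Derivation:
Step 1: in state A at pos 2, read 1 -> (A,1)->write 1,move R,goto D. Now: state=D, head=3, tape[1..4]=0100 (head:   ^)
Step 2: in state D at pos 3, read 0 -> (D,0)->write 1,move R,goto C. Now: state=C, head=4, tape[1..5]=01100 (head:    ^)
Step 3: in state C at pos 4, read 0 -> (C,0)->write 1,move R,goto B. Now: state=B, head=5, tape[1..6]=011100 (head:     ^)
Step 4: in state B at pos 5, read 0 -> (B,0)->write 1,move L,goto D. Now: state=D, head=4, tape[1..6]=011110 (head:    ^)
Step 5: in state D at pos 4, read 1 -> (D,1)->write 1,move L,goto C. Now: state=C, head=3, tape[1..6]=011110 (head:   ^)
Step 6: in state C at pos 3, read 1 -> (C,1)->write 0,move L,goto C. Now: state=C, head=2, tape[1..6]=010110 (head:  ^)
Step 7: in state C at pos 2, read 1 -> (C,1)->write 0,move L,goto C. Now: state=C, head=1, tape[0..6]=0000110 (head:  ^)
Step 8: in state C at pos 1, read 0 -> (C,0)->write 1,move R,goto B. Now: state=B, head=2, tape[0..6]=0100110 (head:   ^)
Step 9: in state B at pos 2, read 0 -> (B,0)->write 1,move L,goto D. Now: state=D, head=1, tape[0..6]=0110110 (head:  ^)
Step 10: in state D at pos 1, read 1 -> (D,1)->write 1,move L,goto C. Now: state=C, head=0, tape[-1..6]=00110110 (head:  ^)
Step 11: in state C at pos 0, read 0 -> (C,0)->write 1,move R,goto B. Now: state=B, head=1, tape[-1..6]=01110110 (head:   ^)
Step 12: in state B at pos 1, read 1 -> (B,1)->write 0,move R,goto H. Now: state=H, head=2, tape[-1..6]=01010110 (head:    ^)
State H reached at step 12; 12 <= 16 -> yes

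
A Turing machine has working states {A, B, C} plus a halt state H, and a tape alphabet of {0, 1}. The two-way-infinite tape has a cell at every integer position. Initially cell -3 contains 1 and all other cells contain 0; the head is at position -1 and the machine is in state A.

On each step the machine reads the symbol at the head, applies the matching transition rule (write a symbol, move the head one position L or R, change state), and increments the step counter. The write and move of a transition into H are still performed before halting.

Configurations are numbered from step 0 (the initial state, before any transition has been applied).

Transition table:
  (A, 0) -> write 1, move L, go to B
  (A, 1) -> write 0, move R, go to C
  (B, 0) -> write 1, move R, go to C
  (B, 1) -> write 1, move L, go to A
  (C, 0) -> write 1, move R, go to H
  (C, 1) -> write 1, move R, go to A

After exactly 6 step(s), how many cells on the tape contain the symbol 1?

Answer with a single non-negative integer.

Step 1: in state A at pos -1, read 0 -> (A,0)->write 1,move L,goto B. Now: state=B, head=-2, tape[-4..0]=01010 (head:   ^)
Step 2: in state B at pos -2, read 0 -> (B,0)->write 1,move R,goto C. Now: state=C, head=-1, tape[-4..0]=01110 (head:    ^)
Step 3: in state C at pos -1, read 1 -> (C,1)->write 1,move R,goto A. Now: state=A, head=0, tape[-4..1]=011100 (head:     ^)
Step 4: in state A at pos 0, read 0 -> (A,0)->write 1,move L,goto B. Now: state=B, head=-1, tape[-4..1]=011110 (head:    ^)
Step 5: in state B at pos -1, read 1 -> (B,1)->write 1,move L,goto A. Now: state=A, head=-2, tape[-4..1]=011110 (head:   ^)
Step 6: in state A at pos -2, read 1 -> (A,1)->write 0,move R,goto C. Now: state=C, head=-1, tape[-4..1]=010110 (head:    ^)
Cells containing 1 after step 6: {-3, -1, 0} -> 3 cell(s)

Answer: 3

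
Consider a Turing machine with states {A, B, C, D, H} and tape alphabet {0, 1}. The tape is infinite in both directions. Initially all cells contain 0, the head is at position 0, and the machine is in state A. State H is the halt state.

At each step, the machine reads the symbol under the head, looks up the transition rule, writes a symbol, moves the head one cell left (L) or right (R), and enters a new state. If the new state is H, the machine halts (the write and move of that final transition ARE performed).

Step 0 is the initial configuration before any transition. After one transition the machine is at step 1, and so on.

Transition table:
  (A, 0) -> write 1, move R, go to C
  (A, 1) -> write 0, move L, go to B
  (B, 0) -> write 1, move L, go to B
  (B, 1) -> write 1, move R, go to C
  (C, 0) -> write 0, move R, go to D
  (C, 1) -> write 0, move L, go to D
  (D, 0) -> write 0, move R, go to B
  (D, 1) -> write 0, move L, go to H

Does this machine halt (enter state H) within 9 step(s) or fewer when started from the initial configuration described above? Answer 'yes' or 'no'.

Step 1: in state A at pos 0, read 0 -> (A,0)->write 1,move R,goto C. Now: state=C, head=1, tape[-1..2]=0100 (head:   ^)
Step 2: in state C at pos 1, read 0 -> (C,0)->write 0,move R,goto D. Now: state=D, head=2, tape[-1..3]=01000 (head:    ^)
Step 3: in state D at pos 2, read 0 -> (D,0)->write 0,move R,goto B. Now: state=B, head=3, tape[-1..4]=010000 (head:     ^)
Step 4: in state B at pos 3, read 0 -> (B,0)->write 1,move L,goto B. Now: state=B, head=2, tape[-1..4]=010010 (head:    ^)
Step 5: in state B at pos 2, read 0 -> (B,0)->write 1,move L,goto B. Now: state=B, head=1, tape[-1..4]=010110 (head:   ^)
Step 6: in state B at pos 1, read 0 -> (B,0)->write 1,move L,goto B. Now: state=B, head=0, tape[-1..4]=011110 (head:  ^)
Step 7: in state B at pos 0, read 1 -> (B,1)->write 1,move R,goto C. Now: state=C, head=1, tape[-1..4]=011110 (head:   ^)
Step 8: in state C at pos 1, read 1 -> (C,1)->write 0,move L,goto D. Now: state=D, head=0, tape[-1..4]=010110 (head:  ^)
Step 9: in state D at pos 0, read 1 -> (D,1)->write 0,move L,goto H. Now: state=H, head=-1, tape[-2..4]=0000110 (head:  ^)
State H reached at step 9; 9 <= 9 -> yes

Answer: yes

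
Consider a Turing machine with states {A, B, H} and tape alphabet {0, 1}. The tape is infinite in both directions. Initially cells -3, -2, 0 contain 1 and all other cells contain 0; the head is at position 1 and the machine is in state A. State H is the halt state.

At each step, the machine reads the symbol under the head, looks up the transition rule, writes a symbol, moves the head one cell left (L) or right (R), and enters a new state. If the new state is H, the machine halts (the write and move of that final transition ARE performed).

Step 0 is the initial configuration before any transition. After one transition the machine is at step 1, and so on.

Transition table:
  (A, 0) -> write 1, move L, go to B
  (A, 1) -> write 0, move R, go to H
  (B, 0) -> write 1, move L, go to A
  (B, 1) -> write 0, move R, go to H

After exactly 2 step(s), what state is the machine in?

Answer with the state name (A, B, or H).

Step 1: in state A at pos 1, read 0 -> (A,0)->write 1,move L,goto B. Now: state=B, head=0, tape[-4..2]=0110110 (head:     ^)
Step 2: in state B at pos 0, read 1 -> (B,1)->write 0,move R,goto H. Now: state=H, head=1, tape[-4..2]=0110010 (head:      ^)

Answer: H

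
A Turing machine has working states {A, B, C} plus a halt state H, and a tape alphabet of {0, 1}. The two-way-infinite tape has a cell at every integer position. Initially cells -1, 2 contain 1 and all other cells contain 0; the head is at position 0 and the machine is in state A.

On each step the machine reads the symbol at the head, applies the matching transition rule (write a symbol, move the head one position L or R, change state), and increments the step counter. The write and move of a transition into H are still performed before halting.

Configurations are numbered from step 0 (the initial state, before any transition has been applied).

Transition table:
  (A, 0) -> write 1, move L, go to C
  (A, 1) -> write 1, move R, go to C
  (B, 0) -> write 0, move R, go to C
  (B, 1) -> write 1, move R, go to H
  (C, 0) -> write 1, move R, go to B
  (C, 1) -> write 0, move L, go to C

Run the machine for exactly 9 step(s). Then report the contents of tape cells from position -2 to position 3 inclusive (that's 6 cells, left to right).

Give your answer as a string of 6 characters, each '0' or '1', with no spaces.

Step 1: in state A at pos 0, read 0 -> (A,0)->write 1,move L,goto C. Now: state=C, head=-1, tape[-2..3]=011010 (head:  ^)
Step 2: in state C at pos -1, read 1 -> (C,1)->write 0,move L,goto C. Now: state=C, head=-2, tape[-3..3]=0001010 (head:  ^)
Step 3: in state C at pos -2, read 0 -> (C,0)->write 1,move R,goto B. Now: state=B, head=-1, tape[-3..3]=0101010 (head:   ^)
Step 4: in state B at pos -1, read 0 -> (B,0)->write 0,move R,goto C. Now: state=C, head=0, tape[-3..3]=0101010 (head:    ^)
Step 5: in state C at pos 0, read 1 -> (C,1)->write 0,move L,goto C. Now: state=C, head=-1, tape[-3..3]=0100010 (head:   ^)
Step 6: in state C at pos -1, read 0 -> (C,0)->write 1,move R,goto B. Now: state=B, head=0, tape[-3..3]=0110010 (head:    ^)
Step 7: in state B at pos 0, read 0 -> (B,0)->write 0,move R,goto C. Now: state=C, head=1, tape[-3..3]=0110010 (head:     ^)
Step 8: in state C at pos 1, read 0 -> (C,0)->write 1,move R,goto B. Now: state=B, head=2, tape[-3..3]=0110110 (head:      ^)
Step 9: in state B at pos 2, read 1 -> (B,1)->write 1,move R,goto H. Now: state=H, head=3, tape[-3..4]=01101100 (head:       ^)

Answer: 110110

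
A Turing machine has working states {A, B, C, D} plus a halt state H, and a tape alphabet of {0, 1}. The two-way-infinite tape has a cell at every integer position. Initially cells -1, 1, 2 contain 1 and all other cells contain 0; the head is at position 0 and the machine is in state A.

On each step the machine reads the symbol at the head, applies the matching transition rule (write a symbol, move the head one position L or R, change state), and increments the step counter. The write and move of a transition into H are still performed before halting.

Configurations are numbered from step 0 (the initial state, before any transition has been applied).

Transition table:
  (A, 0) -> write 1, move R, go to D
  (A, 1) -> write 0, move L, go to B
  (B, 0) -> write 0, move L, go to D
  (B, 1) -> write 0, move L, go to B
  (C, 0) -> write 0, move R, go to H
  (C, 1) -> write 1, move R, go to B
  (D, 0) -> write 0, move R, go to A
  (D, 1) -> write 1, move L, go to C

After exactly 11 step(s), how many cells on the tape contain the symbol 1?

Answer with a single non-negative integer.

Step 1: in state A at pos 0, read 0 -> (A,0)->write 1,move R,goto D. Now: state=D, head=1, tape[-2..3]=011110 (head:    ^)
Step 2: in state D at pos 1, read 1 -> (D,1)->write 1,move L,goto C. Now: state=C, head=0, tape[-2..3]=011110 (head:   ^)
Step 3: in state C at pos 0, read 1 -> (C,1)->write 1,move R,goto B. Now: state=B, head=1, tape[-2..3]=011110 (head:    ^)
Step 4: in state B at pos 1, read 1 -> (B,1)->write 0,move L,goto B. Now: state=B, head=0, tape[-2..3]=011010 (head:   ^)
Step 5: in state B at pos 0, read 1 -> (B,1)->write 0,move L,goto B. Now: state=B, head=-1, tape[-2..3]=010010 (head:  ^)
Step 6: in state B at pos -1, read 1 -> (B,1)->write 0,move L,goto B. Now: state=B, head=-2, tape[-3..3]=0000010 (head:  ^)
Step 7: in state B at pos -2, read 0 -> (B,0)->write 0,move L,goto D. Now: state=D, head=-3, tape[-4..3]=00000010 (head:  ^)
Step 8: in state D at pos -3, read 0 -> (D,0)->write 0,move R,goto A. Now: state=A, head=-2, tape[-4..3]=00000010 (head:   ^)
Step 9: in state A at pos -2, read 0 -> (A,0)->write 1,move R,goto D. Now: state=D, head=-1, tape[-4..3]=00100010 (head:    ^)
Step 10: in state D at pos -1, read 0 -> (D,0)->write 0,move R,goto A. Now: state=A, head=0, tape[-4..3]=00100010 (head:     ^)
Step 11: in state A at pos 0, read 0 -> (A,0)->write 1,move R,goto D. Now: state=D, head=1, tape[-4..3]=00101010 (head:      ^)
Cells containing 1 after step 11: {-2, 0, 2} -> 3 cell(s)

Answer: 3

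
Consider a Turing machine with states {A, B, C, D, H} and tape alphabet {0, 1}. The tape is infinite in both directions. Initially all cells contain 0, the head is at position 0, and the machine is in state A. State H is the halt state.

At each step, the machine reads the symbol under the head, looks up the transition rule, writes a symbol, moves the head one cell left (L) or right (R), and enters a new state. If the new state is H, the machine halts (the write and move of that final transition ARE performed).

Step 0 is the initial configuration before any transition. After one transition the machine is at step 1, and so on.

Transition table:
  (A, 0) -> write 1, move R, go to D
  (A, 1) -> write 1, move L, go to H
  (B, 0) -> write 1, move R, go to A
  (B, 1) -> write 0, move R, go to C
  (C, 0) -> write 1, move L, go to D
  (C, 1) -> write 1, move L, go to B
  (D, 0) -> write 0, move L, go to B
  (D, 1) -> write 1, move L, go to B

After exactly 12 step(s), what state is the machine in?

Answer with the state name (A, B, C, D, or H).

Answer: H

Derivation:
Step 1: in state A at pos 0, read 0 -> (A,0)->write 1,move R,goto D. Now: state=D, head=1, tape[-1..2]=0100 (head:   ^)
Step 2: in state D at pos 1, read 0 -> (D,0)->write 0,move L,goto B. Now: state=B, head=0, tape[-1..2]=0100 (head:  ^)
Step 3: in state B at pos 0, read 1 -> (B,1)->write 0,move R,goto C. Now: state=C, head=1, tape[-1..2]=0000 (head:   ^)
Step 4: in state C at pos 1, read 0 -> (C,0)->write 1,move L,goto D. Now: state=D, head=0, tape[-1..2]=0010 (head:  ^)
Step 5: in state D at pos 0, read 0 -> (D,0)->write 0,move L,goto B. Now: state=B, head=-1, tape[-2..2]=00010 (head:  ^)
Step 6: in state B at pos -1, read 0 -> (B,0)->write 1,move R,goto A. Now: state=A, head=0, tape[-2..2]=01010 (head:   ^)
Step 7: in state A at pos 0, read 0 -> (A,0)->write 1,move R,goto D. Now: state=D, head=1, tape[-2..2]=01110 (head:    ^)
Step 8: in state D at pos 1, read 1 -> (D,1)->write 1,move L,goto B. Now: state=B, head=0, tape[-2..2]=01110 (head:   ^)
Step 9: in state B at pos 0, read 1 -> (B,1)->write 0,move R,goto C. Now: state=C, head=1, tape[-2..2]=01010 (head:    ^)
Step 10: in state C at pos 1, read 1 -> (C,1)->write 1,move L,goto B. Now: state=B, head=0, tape[-2..2]=01010 (head:   ^)
Step 11: in state B at pos 0, read 0 -> (B,0)->write 1,move R,goto A. Now: state=A, head=1, tape[-2..2]=01110 (head:    ^)
Step 12: in state A at pos 1, read 1 -> (A,1)->write 1,move L,goto H. Now: state=H, head=0, tape[-2..2]=01110 (head:   ^)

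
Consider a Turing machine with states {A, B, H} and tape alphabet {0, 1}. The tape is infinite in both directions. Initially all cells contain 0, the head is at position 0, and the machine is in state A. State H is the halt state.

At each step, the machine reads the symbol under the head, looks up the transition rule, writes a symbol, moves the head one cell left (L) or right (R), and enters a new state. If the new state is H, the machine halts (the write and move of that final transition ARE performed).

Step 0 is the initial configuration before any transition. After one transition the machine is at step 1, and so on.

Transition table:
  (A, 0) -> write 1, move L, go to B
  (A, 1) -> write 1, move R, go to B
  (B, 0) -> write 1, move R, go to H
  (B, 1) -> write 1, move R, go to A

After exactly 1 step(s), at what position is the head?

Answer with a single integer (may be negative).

Answer: -1

Derivation:
Step 1: in state A at pos 0, read 0 -> (A,0)->write 1,move L,goto B. Now: state=B, head=-1, tape[-2..1]=0010 (head:  ^)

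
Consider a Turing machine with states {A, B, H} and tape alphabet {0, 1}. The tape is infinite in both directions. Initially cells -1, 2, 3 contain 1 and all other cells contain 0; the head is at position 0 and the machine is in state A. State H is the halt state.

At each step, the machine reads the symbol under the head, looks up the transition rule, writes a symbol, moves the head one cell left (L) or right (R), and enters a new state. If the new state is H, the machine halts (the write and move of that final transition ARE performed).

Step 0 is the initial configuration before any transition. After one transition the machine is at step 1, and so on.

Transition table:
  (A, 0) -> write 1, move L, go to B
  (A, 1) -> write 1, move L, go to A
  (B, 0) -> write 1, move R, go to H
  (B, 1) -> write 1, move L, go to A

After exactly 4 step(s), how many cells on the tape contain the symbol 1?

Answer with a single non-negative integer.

Step 1: in state A at pos 0, read 0 -> (A,0)->write 1,move L,goto B. Now: state=B, head=-1, tape[-2..4]=0110110 (head:  ^)
Step 2: in state B at pos -1, read 1 -> (B,1)->write 1,move L,goto A. Now: state=A, head=-2, tape[-3..4]=00110110 (head:  ^)
Step 3: in state A at pos -2, read 0 -> (A,0)->write 1,move L,goto B. Now: state=B, head=-3, tape[-4..4]=001110110 (head:  ^)
Step 4: in state B at pos -3, read 0 -> (B,0)->write 1,move R,goto H. Now: state=H, head=-2, tape[-4..4]=011110110 (head:   ^)
Cells containing 1 after step 4: {-3, -2, -1, 0, 2, 3} -> 6 cell(s)

Answer: 6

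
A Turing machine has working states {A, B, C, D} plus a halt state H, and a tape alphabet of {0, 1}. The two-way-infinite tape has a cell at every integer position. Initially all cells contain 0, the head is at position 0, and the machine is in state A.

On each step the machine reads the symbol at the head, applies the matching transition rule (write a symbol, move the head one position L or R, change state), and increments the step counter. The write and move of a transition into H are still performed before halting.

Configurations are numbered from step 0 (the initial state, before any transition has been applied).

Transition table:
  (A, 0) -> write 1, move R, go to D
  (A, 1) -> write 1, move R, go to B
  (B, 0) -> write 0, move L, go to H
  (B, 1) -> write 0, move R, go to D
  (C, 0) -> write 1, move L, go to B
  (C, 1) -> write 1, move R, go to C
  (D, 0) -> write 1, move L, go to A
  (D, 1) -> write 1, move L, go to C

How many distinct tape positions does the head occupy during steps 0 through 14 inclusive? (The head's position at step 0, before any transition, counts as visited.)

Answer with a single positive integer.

Answer: 4

Derivation:
Step 1: in state A at pos 0, read 0 -> (A,0)->write 1,move R,goto D. Now: state=D, head=1, tape[-1..2]=0100 (head:   ^)
Step 2: in state D at pos 1, read 0 -> (D,0)->write 1,move L,goto A. Now: state=A, head=0, tape[-1..2]=0110 (head:  ^)
Step 3: in state A at pos 0, read 1 -> (A,1)->write 1,move R,goto B. Now: state=B, head=1, tape[-1..2]=0110 (head:   ^)
Step 4: in state B at pos 1, read 1 -> (B,1)->write 0,move R,goto D. Now: state=D, head=2, tape[-1..3]=01000 (head:    ^)
Step 5: in state D at pos 2, read 0 -> (D,0)->write 1,move L,goto A. Now: state=A, head=1, tape[-1..3]=01010 (head:   ^)
Step 6: in state A at pos 1, read 0 -> (A,0)->write 1,move R,goto D. Now: state=D, head=2, tape[-1..3]=01110 (head:    ^)
Step 7: in state D at pos 2, read 1 -> (D,1)->write 1,move L,goto C. Now: state=C, head=1, tape[-1..3]=01110 (head:   ^)
Step 8: in state C at pos 1, read 1 -> (C,1)->write 1,move R,goto C. Now: state=C, head=2, tape[-1..3]=01110 (head:    ^)
Step 9: in state C at pos 2, read 1 -> (C,1)->write 1,move R,goto C. Now: state=C, head=3, tape[-1..4]=011100 (head:     ^)
Step 10: in state C at pos 3, read 0 -> (C,0)->write 1,move L,goto B. Now: state=B, head=2, tape[-1..4]=011110 (head:    ^)
Step 11: in state B at pos 2, read 1 -> (B,1)->write 0,move R,goto D. Now: state=D, head=3, tape[-1..4]=011010 (head:     ^)
Step 12: in state D at pos 3, read 1 -> (D,1)->write 1,move L,goto C. Now: state=C, head=2, tape[-1..4]=011010 (head:    ^)
Step 13: in state C at pos 2, read 0 -> (C,0)->write 1,move L,goto B. Now: state=B, head=1, tape[-1..4]=011110 (head:   ^)
Step 14: in state B at pos 1, read 1 -> (B,1)->write 0,move R,goto D. Now: state=D, head=2, tape[-1..4]=010110 (head:    ^)
Head positions at steps 0..14: starting at 0, distinct positions visited = {0, 1, 2, 3} -> 4 position(s)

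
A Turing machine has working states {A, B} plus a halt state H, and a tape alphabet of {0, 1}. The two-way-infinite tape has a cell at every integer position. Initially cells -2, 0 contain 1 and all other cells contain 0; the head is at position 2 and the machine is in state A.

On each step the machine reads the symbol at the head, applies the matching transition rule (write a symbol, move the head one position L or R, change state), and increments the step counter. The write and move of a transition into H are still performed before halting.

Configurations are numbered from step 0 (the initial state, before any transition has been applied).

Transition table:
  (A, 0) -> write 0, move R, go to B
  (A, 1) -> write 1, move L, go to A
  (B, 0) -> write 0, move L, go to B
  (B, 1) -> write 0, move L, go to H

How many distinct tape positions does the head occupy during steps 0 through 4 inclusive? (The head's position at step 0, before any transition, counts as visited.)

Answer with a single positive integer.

Answer: 4

Derivation:
Step 1: in state A at pos 2, read 0 -> (A,0)->write 0,move R,goto B. Now: state=B, head=3, tape[-3..4]=01010000 (head:       ^)
Step 2: in state B at pos 3, read 0 -> (B,0)->write 0,move L,goto B. Now: state=B, head=2, tape[-3..4]=01010000 (head:      ^)
Step 3: in state B at pos 2, read 0 -> (B,0)->write 0,move L,goto B. Now: state=B, head=1, tape[-3..4]=01010000 (head:     ^)
Step 4: in state B at pos 1, read 0 -> (B,0)->write 0,move L,goto B. Now: state=B, head=0, tape[-3..4]=01010000 (head:    ^)
Head positions at steps 0..4: starting at 2, distinct positions visited = {0, 1, 2, 3} -> 4 position(s)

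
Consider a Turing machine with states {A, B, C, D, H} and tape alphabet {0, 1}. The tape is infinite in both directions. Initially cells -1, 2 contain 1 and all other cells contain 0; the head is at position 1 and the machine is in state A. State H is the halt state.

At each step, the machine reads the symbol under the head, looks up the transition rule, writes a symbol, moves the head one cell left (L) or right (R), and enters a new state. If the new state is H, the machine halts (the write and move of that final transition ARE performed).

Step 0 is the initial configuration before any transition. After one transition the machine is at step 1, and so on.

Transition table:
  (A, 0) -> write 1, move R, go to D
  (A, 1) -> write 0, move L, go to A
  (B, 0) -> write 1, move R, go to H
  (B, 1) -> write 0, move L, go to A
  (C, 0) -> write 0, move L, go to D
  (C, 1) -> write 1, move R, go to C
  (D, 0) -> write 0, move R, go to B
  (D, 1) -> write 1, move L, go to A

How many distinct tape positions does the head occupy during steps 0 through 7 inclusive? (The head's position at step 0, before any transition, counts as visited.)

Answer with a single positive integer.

Step 1: in state A at pos 1, read 0 -> (A,0)->write 1,move R,goto D. Now: state=D, head=2, tape[-2..3]=010110 (head:     ^)
Step 2: in state D at pos 2, read 1 -> (D,1)->write 1,move L,goto A. Now: state=A, head=1, tape[-2..3]=010110 (head:    ^)
Step 3: in state A at pos 1, read 1 -> (A,1)->write 0,move L,goto A. Now: state=A, head=0, tape[-2..3]=010010 (head:   ^)
Step 4: in state A at pos 0, read 0 -> (A,0)->write 1,move R,goto D. Now: state=D, head=1, tape[-2..3]=011010 (head:    ^)
Step 5: in state D at pos 1, read 0 -> (D,0)->write 0,move R,goto B. Now: state=B, head=2, tape[-2..3]=011010 (head:     ^)
Step 6: in state B at pos 2, read 1 -> (B,1)->write 0,move L,goto A. Now: state=A, head=1, tape[-2..3]=011000 (head:    ^)
Step 7: in state A at pos 1, read 0 -> (A,0)->write 1,move R,goto D. Now: state=D, head=2, tape[-2..3]=011100 (head:     ^)
Head positions at steps 0..7: starting at 1, distinct positions visited = {0, 1, 2} -> 3 position(s)

Answer: 3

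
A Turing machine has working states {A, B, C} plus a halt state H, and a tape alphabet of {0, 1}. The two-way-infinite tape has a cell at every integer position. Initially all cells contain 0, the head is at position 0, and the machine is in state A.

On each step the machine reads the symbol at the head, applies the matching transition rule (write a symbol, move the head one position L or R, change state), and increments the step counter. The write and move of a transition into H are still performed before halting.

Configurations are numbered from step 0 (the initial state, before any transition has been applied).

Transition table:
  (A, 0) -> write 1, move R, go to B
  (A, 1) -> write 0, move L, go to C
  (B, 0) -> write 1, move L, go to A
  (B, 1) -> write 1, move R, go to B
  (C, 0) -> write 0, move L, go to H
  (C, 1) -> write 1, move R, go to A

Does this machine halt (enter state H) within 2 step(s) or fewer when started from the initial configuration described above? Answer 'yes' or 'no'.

Answer: no

Derivation:
Step 1: in state A at pos 0, read 0 -> (A,0)->write 1,move R,goto B. Now: state=B, head=1, tape[-1..2]=0100 (head:   ^)
Step 2: in state B at pos 1, read 0 -> (B,0)->write 1,move L,goto A. Now: state=A, head=0, tape[-1..2]=0110 (head:  ^)
After 2 step(s): state = A (not H) -> not halted within 2 -> no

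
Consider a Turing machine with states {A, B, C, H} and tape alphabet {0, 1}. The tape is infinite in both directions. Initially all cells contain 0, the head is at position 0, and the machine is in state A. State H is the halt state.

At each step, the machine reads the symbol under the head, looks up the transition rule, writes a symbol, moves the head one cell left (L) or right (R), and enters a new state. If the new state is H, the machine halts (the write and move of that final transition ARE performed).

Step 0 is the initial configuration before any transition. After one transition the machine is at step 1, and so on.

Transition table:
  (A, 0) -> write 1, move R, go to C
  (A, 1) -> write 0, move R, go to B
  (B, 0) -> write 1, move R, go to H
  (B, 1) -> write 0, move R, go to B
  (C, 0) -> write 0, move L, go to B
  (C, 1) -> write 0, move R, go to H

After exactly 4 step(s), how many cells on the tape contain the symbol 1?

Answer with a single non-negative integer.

Step 1: in state A at pos 0, read 0 -> (A,0)->write 1,move R,goto C. Now: state=C, head=1, tape[-1..2]=0100 (head:   ^)
Step 2: in state C at pos 1, read 0 -> (C,0)->write 0,move L,goto B. Now: state=B, head=0, tape[-1..2]=0100 (head:  ^)
Step 3: in state B at pos 0, read 1 -> (B,1)->write 0,move R,goto B. Now: state=B, head=1, tape[-1..2]=0000 (head:   ^)
Step 4: in state B at pos 1, read 0 -> (B,0)->write 1,move R,goto H. Now: state=H, head=2, tape[-1..3]=00100 (head:    ^)
Cells containing 1 after step 4: {1} -> 1 cell(s)

Answer: 1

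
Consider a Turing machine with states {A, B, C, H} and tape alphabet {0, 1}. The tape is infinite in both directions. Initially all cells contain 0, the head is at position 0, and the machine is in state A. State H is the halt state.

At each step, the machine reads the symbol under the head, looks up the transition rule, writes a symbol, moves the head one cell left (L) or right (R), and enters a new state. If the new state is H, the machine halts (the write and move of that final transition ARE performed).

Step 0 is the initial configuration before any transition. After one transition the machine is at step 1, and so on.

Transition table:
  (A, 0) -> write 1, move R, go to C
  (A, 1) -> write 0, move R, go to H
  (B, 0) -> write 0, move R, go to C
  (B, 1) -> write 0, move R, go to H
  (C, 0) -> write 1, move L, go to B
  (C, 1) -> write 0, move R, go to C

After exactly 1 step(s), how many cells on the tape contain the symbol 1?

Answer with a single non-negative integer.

Answer: 1

Derivation:
Step 1: in state A at pos 0, read 0 -> (A,0)->write 1,move R,goto C. Now: state=C, head=1, tape[-1..2]=0100 (head:   ^)
Cells containing 1 after step 1: {0} -> 1 cell(s)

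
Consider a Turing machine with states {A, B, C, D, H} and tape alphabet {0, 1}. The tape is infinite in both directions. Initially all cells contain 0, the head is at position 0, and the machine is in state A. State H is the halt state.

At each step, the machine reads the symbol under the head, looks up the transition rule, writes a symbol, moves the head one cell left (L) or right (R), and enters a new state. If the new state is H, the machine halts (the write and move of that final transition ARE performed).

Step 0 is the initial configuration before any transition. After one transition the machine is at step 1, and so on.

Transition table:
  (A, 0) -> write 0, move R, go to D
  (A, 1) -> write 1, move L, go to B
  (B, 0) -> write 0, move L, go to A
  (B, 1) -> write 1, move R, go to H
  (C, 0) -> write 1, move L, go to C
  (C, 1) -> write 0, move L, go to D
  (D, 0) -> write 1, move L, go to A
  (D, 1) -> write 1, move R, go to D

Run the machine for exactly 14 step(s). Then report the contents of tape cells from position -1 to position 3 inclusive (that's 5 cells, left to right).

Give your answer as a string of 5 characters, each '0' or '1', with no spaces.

Step 1: in state A at pos 0, read 0 -> (A,0)->write 0,move R,goto D. Now: state=D, head=1, tape[-1..2]=0000 (head:   ^)
Step 2: in state D at pos 1, read 0 -> (D,0)->write 1,move L,goto A. Now: state=A, head=0, tape[-1..2]=0010 (head:  ^)
Step 3: in state A at pos 0, read 0 -> (A,0)->write 0,move R,goto D. Now: state=D, head=1, tape[-1..2]=0010 (head:   ^)
Step 4: in state D at pos 1, read 1 -> (D,1)->write 1,move R,goto D. Now: state=D, head=2, tape[-1..3]=00100 (head:    ^)
Step 5: in state D at pos 2, read 0 -> (D,0)->write 1,move L,goto A. Now: state=A, head=1, tape[-1..3]=00110 (head:   ^)
Step 6: in state A at pos 1, read 1 -> (A,1)->write 1,move L,goto B. Now: state=B, head=0, tape[-1..3]=00110 (head:  ^)
Step 7: in state B at pos 0, read 0 -> (B,0)->write 0,move L,goto A. Now: state=A, head=-1, tape[-2..3]=000110 (head:  ^)
Step 8: in state A at pos -1, read 0 -> (A,0)->write 0,move R,goto D. Now: state=D, head=0, tape[-2..3]=000110 (head:   ^)
Step 9: in state D at pos 0, read 0 -> (D,0)->write 1,move L,goto A. Now: state=A, head=-1, tape[-2..3]=001110 (head:  ^)
Step 10: in state A at pos -1, read 0 -> (A,0)->write 0,move R,goto D. Now: state=D, head=0, tape[-2..3]=001110 (head:   ^)
Step 11: in state D at pos 0, read 1 -> (D,1)->write 1,move R,goto D. Now: state=D, head=1, tape[-2..3]=001110 (head:    ^)
Step 12: in state D at pos 1, read 1 -> (D,1)->write 1,move R,goto D. Now: state=D, head=2, tape[-2..3]=001110 (head:     ^)
Step 13: in state D at pos 2, read 1 -> (D,1)->write 1,move R,goto D. Now: state=D, head=3, tape[-2..4]=0011100 (head:      ^)
Step 14: in state D at pos 3, read 0 -> (D,0)->write 1,move L,goto A. Now: state=A, head=2, tape[-2..4]=0011110 (head:     ^)

Answer: 01111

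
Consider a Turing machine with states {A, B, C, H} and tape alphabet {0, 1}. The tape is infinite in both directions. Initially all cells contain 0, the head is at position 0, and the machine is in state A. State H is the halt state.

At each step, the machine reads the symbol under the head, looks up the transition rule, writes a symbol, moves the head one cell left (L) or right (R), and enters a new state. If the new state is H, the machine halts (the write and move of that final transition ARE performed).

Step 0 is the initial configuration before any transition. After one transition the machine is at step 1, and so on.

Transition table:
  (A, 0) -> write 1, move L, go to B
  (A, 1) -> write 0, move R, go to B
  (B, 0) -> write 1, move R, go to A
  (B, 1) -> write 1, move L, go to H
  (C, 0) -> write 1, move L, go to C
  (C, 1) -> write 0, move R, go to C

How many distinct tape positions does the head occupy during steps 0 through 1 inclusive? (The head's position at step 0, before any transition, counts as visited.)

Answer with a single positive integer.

Answer: 2

Derivation:
Step 1: in state A at pos 0, read 0 -> (A,0)->write 1,move L,goto B. Now: state=B, head=-1, tape[-2..1]=0010 (head:  ^)
Head positions at steps 0..1: starting at 0, distinct positions visited = {-1, 0} -> 2 position(s)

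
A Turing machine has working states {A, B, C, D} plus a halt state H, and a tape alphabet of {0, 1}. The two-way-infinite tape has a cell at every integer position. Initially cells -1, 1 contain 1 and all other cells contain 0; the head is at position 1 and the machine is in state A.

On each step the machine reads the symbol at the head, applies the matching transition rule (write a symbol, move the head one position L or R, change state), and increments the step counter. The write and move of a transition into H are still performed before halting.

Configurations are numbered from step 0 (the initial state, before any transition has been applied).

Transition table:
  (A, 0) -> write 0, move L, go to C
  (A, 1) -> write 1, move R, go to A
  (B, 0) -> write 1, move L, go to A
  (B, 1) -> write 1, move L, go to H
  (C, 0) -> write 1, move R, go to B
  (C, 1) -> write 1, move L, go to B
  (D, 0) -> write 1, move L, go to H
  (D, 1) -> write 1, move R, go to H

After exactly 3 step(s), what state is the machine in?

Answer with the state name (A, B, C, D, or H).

Answer: B

Derivation:
Step 1: in state A at pos 1, read 1 -> (A,1)->write 1,move R,goto A. Now: state=A, head=2, tape[-2..3]=010100 (head:     ^)
Step 2: in state A at pos 2, read 0 -> (A,0)->write 0,move L,goto C. Now: state=C, head=1, tape[-2..3]=010100 (head:    ^)
Step 3: in state C at pos 1, read 1 -> (C,1)->write 1,move L,goto B. Now: state=B, head=0, tape[-2..3]=010100 (head:   ^)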